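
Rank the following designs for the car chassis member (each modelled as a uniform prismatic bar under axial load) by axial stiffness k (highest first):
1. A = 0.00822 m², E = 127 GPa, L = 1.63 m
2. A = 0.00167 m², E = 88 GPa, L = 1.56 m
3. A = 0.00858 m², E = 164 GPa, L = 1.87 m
Model: a uniform prismatic bar under axial load, so k = (A·E) / L (SI units).
  Case 1: k = (0.00822 × (1.27 × 10¹¹)) / 1.63 = 6.405 × 10⁸ N/m = 640.5 MN/m
  Case 2: k = (0.00167 × (8.8 × 10¹⁰)) / 1.56 = 9.421 × 10⁷ N/m = 94.21 MN/m
  Case 3: k = (0.00858 × (1.64 × 10¹¹)) / 1.87 = 7.525 × 10⁸ N/m = 752.5 MN/m
Ordering: 752.5 MN/m (case 3) > 640.5 MN/m (case 1) > 94.21 MN/m (case 2)
Final answer: 3, 1, 2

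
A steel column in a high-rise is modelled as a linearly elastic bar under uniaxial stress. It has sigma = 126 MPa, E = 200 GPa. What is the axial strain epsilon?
Model: a linearly elastic bar under uniaxial stress, so epsilon = sigma / E.
Convert to SI units:
  sigma = 126 MPa = 1.26 × 10⁸ Pa
  E = 200 GPa = 2 × 10¹¹ Pa
Substitute:
  epsilon = (1.26 × 10⁸) / (2 × 10¹¹)
  epsilon = 0.00063
Final answer: epsilon = 0.00063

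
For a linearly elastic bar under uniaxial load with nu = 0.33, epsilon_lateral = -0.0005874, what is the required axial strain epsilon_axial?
Model: a linearly elastic bar under uniaxial load, so epsilon_lateral = -nu·epsilon_axial.
Solve for epsilon_axial: epsilon_axial = -epsilon_lateral / nu.
Substitute:
  epsilon_axial = -(-0.0005874) / 0.33
  epsilon_axial = 0.00178
Final answer: epsilon_axial = 0.00178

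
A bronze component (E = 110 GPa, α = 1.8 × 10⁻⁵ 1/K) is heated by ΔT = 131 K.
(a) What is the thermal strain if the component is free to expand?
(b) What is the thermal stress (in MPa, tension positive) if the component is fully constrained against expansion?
(a) Free thermal strain ε_th = α·ΔT = (1.8 × 10⁻⁵) × 131 = 0.002358
(b) Fully constrained, the expansion is suppressed, so σ = -E·α·ΔT. Convert E = 110 GPa = 1.1 × 10¹¹ Pa.
  σ = -(1.1 × 10¹¹) × (1.8 × 10⁻⁵) × 131 = -2.594 × 10⁸ Pa = -259.4 MPa (compressive)
Final answer: (a) ε_th = 0.002358, (b) σ = -259.4 MPa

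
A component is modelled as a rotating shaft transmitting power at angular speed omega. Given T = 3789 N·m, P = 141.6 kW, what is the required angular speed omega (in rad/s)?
Model: a rotating shaft transmitting power at angular speed omega, so P = T·omega.
Solve for omega: omega = P / T.
Convert to SI units:
  P = 141.6 kW = 141600 W
Substitute:
  omega = 141600 / 3789
  omega = 37.37 rad/s
Final answer: omega = 37.37 rad/s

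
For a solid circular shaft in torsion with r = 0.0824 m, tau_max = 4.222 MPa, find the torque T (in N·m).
Model: a solid circular shaft in torsion, so tau_max = (2·T) / (π·r^3).
Solve for T: T = (π·tau_max·r^3) / 2.
Convert to SI units:
  tau_max = 4.222 MPa = 4.222 × 10⁶ Pa
Substitute:
  T = (π × (4.222 × 10⁶) × 0.0824^3) / 2
  T = 3710 N·m
Final answer: T = 3710 N·m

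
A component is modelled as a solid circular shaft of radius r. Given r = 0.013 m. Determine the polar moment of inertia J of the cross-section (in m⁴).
Model: a solid circular shaft of radius r, so J = (π·r^4) / 2.
Substitute:
  J = (π × 0.013^4) / 2
  J = 4.486 × 10⁻⁸ m⁴
Final answer: J = 4.486 × 10⁻⁸ m⁴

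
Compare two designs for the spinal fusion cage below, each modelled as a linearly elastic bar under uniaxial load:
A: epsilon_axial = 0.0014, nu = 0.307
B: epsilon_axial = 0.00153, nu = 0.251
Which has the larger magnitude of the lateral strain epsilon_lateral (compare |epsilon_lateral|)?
Model: a linearly elastic bar under uniaxial load, so epsilon_lateral = -nu·epsilon_axial (SI units).
  A: epsilon_lateral = -(0.307 × 0.0014) = -0.0004298
  B: epsilon_lateral = -(0.251 × 0.00153) = -0.000384
|epsilon_lateral|: A = 0.0004298, B = 0.000384, so A is larger in magnitude.
Final answer: A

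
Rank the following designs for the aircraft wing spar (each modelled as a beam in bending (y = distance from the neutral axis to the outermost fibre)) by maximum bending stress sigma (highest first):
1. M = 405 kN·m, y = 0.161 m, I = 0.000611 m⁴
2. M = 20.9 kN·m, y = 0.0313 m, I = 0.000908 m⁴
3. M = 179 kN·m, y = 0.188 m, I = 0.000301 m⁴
Model: a beam in bending (y = distance from the neutral axis to the outermost fibre), so sigma = (M·y) / I (SI units).
  Case 1: sigma = (405000 × 0.161) / 0.000611 = 1.067 × 10⁸ Pa = 106.7 MPa
  Case 2: sigma = (20900 × 0.0313) / 0.000908 = 720500 Pa = 0.7205 MPa
  Case 3: sigma = (179000 × 0.188) / 0.000301 = 1.118 × 10⁸ Pa = 111.8 MPa
Ordering: 111.8 MPa (case 3) > 106.7 MPa (case 1) > 0.7205 MPa (case 2)
Final answer: 3, 1, 2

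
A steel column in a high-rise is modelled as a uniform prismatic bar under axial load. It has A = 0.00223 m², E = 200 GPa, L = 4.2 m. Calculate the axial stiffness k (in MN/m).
Model: a uniform prismatic bar under axial load, so k = (A·E) / L.
Convert to SI units:
  E = 200 GPa = 2 × 10¹¹ Pa
Substitute:
  k = (0.00223 × (2 × 10¹¹)) / 4.2
  k = 1.062 × 10⁸ N/m
Convert: k = 1.062 × 10⁸ N/m = 106.2 MN/m
Final answer: k = 106.2 MN/m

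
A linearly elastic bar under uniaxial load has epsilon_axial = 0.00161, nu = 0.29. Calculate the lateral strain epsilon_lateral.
Model: a linearly elastic bar under uniaxial load, so epsilon_lateral = -nu·epsilon_axial.
Substitute:
  epsilon_lateral = -(0.29 × 0.00161)
  epsilon_lateral = -0.0004669
Final answer: epsilon_lateral = -0.0004669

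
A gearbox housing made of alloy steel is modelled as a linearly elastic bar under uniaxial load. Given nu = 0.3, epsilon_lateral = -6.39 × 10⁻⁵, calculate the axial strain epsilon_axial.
Model: a linearly elastic bar under uniaxial load, so epsilon_lateral = -nu·epsilon_axial.
Solve for epsilon_axial: epsilon_axial = -epsilon_lateral / nu.
Substitute:
  epsilon_axial = -(-6.39 × 10⁻⁵) / 0.3
  epsilon_axial = 0.000213
Final answer: epsilon_axial = 0.000213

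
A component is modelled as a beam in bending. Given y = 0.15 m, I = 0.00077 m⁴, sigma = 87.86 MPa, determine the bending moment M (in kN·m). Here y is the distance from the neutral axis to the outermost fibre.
Model: a beam in bending, so sigma = (M·y) / I.
Solve for M: M = (sigma·I) / y.
Convert to SI units:
  sigma = 87.86 MPa = 8.786 × 10⁷ Pa
Substitute:
  M = ((8.786 × 10⁷) × 0.00077) / 0.15
  M = 451000 N·m
Convert: M = 451000 N·m = 451 kN·m
Final answer: M = 451 kN·m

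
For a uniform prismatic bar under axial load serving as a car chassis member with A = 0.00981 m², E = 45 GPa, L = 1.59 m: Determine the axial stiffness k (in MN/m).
Model: a uniform prismatic bar under axial load, so k = (A·E) / L.
Convert to SI units:
  E = 45 GPa = 4.5 × 10¹⁰ Pa
Substitute:
  k = (0.00981 × (4.5 × 10¹⁰)) / 1.59
  k = 2.776 × 10⁸ N/m
Convert: k = 2.776 × 10⁸ N/m = 277.6 MN/m
Final answer: k = 277.6 MN/m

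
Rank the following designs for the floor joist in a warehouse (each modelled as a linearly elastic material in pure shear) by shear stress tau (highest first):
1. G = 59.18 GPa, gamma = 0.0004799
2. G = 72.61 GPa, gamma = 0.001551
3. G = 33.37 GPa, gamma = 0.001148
Model: a linearly elastic material in pure shear, so tau = G·gamma (SI units).
  Case 1: tau = (5.918 × 10¹⁰) × 0.0004799 = 2.84 × 10⁷ Pa = 28.4 MPa
  Case 2: tau = (7.261 × 10¹⁰) × 0.001551 = 1.126 × 10⁸ Pa = 112.6 MPa
  Case 3: tau = (3.337 × 10¹⁰) × 0.001148 = 3.831 × 10⁷ Pa = 38.31 MPa
Ordering: 112.6 MPa (case 2) > 38.31 MPa (case 3) > 28.4 MPa (case 1)
Final answer: 2, 3, 1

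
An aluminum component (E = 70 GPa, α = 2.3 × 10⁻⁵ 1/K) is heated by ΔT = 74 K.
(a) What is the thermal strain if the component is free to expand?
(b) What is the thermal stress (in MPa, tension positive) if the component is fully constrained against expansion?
(a) Free thermal strain ε_th = α·ΔT = (2.3 × 10⁻⁵) × 74 = 0.001702
(b) Fully constrained, the expansion is suppressed, so σ = -E·α·ΔT. Convert E = 70 GPa = 7 × 10¹⁰ Pa.
  σ = -(7 × 10¹⁰) × (2.3 × 10⁻⁵) × 74 = -1.191 × 10⁸ Pa = -119.1 MPa (compressive)
Final answer: (a) ε_th = 0.001702, (b) σ = -119.1 MPa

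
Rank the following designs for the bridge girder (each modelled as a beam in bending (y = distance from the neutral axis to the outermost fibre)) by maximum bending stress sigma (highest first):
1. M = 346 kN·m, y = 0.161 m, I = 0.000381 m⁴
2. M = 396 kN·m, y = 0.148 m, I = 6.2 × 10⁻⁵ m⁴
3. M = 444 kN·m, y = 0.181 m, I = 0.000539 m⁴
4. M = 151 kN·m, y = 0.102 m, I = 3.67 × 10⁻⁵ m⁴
Model: a beam in bending (y = distance from the neutral axis to the outermost fibre), so sigma = (M·y) / I (SI units).
  Case 1: sigma = (346000 × 0.161) / 0.000381 = 1.462 × 10⁸ Pa = 146.2 MPa
  Case 2: sigma = (396000 × 0.148) / (6.2 × 10⁻⁵) = 9.453 × 10⁸ Pa = 945.3 MPa
  Case 3: sigma = (444000 × 0.181) / 0.000539 = 1.491 × 10⁸ Pa = 149.1 MPa
  Case 4: sigma = (151000 × 0.102) / (3.67 × 10⁻⁵) = 4.197 × 10⁸ Pa = 419.7 MPa
Ordering: 945.3 MPa (case 2) > 419.7 MPa (case 4) > 149.1 MPa (case 3) > 146.2 MPa (case 1)
Final answer: 2, 4, 3, 1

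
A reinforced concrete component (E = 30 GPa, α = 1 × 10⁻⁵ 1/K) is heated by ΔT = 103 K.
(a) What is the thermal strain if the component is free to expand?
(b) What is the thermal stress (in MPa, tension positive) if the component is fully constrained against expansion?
(a) Free thermal strain ε_th = α·ΔT = (1 × 10⁻⁵) × 103 = 0.00103
(b) Fully constrained, the expansion is suppressed, so σ = -E·α·ΔT. Convert E = 30 GPa = 3 × 10¹⁰ Pa.
  σ = -(3 × 10¹⁰) × (1 × 10⁻⁵) × 103 = -3.09 × 10⁷ Pa = -30.9 MPa (compressive)
Final answer: (a) ε_th = 0.00103, (b) σ = -30.9 MPa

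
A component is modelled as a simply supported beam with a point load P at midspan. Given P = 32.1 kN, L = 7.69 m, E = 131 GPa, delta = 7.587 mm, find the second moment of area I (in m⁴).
Model: a simply supported beam with a point load P at midspan, so delta = (P·L^3) / (48·E·I).
Solve for I: I = (P·L^3) / (48·delta·E).
Convert to SI units:
  P = 32.1 kN = 32100 N
  E = 131 GPa = 1.31 × 10¹¹ Pa
  delta = 7.587 mm = 0.007587 m
Substitute:
  I = (32100 × 7.69^3) / (48 × 0.007587 × (1.31 × 10¹¹))
  I = 0.000306 m⁴
Final answer: I = 0.000306 m⁴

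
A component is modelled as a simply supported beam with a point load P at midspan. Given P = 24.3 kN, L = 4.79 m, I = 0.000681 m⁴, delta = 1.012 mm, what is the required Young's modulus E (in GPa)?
Model: a simply supported beam with a point load P at midspan, so delta = (P·L^3) / (48·E·I).
Solve for E: E = (P·L^3) / (48·delta·I).
Convert to SI units:
  P = 24.3 kN = 24300 N
  delta = 1.012 mm = 0.001012 m
Substitute:
  E = (24300 × 4.79^3) / (48 × 0.001012 × 0.000681)
  E = 8.073 × 10¹⁰ Pa
Convert: E = 8.073 × 10¹⁰ Pa = 80.73 GPa
Final answer: E = 80.73 GPa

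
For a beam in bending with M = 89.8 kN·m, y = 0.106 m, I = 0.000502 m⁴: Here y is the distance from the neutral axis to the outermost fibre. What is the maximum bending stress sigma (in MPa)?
Model: a beam in bending, so sigma = (M·y) / I.
Convert to SI units:
  M = 89.8 kN·m = 89800 N·m
Substitute:
  sigma = (89800 × 0.106) / 0.000502
  sigma = 1.896 × 10⁷ Pa
Convert: sigma = 1.896 × 10⁷ Pa = 18.96 MPa
Final answer: sigma = 18.96 MPa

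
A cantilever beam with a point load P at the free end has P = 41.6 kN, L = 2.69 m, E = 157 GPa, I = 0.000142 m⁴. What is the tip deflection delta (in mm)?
Model: a cantilever beam with a point load P at the free end, so delta = (P·L^3) / (3·E·I).
Convert to SI units:
  P = 41.6 kN = 41600 N
  E = 157 GPa = 1.57 × 10¹¹ Pa
Substitute:
  delta = (41600 × 2.69^3) / (3 × (1.57 × 10¹¹) × 0.000142)
  delta = 0.01211 m
Convert: delta = 0.01211 m = 12.11 mm
Final answer: delta = 12.11 mm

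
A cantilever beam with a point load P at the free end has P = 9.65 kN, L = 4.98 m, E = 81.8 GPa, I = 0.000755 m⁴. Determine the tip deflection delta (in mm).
Model: a cantilever beam with a point load P at the free end, so delta = (P·L^3) / (3·E·I).
Convert to SI units:
  P = 9.65 kN = 9650 N
  E = 81.8 GPa = 8.18 × 10¹⁰ Pa
Substitute:
  delta = (9650 × 4.98^3) / (3 × (8.18 × 10¹⁰) × 0.000755)
  delta = 0.006433 m
Convert: delta = 0.006433 m = 6.433 mm
Final answer: delta = 6.433 mm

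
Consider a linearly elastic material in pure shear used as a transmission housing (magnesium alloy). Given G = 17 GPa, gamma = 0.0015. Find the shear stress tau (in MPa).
Model: a linearly elastic material in pure shear, so tau = G·gamma.
Convert to SI units:
  G = 17 GPa = 1.7 × 10¹⁰ Pa
Substitute:
  tau = (1.7 × 10¹⁰) × 0.0015
  tau = 2.55 × 10⁷ Pa
Convert: tau = 2.55 × 10⁷ Pa = 25.5 MPa
Final answer: tau = 25.5 MPa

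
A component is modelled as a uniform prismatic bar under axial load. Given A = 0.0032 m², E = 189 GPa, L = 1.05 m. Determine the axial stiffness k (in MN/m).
Model: a uniform prismatic bar under axial load, so k = (A·E) / L.
Convert to SI units:
  E = 189 GPa = 1.89 × 10¹¹ Pa
Substitute:
  k = (0.0032 × (1.89 × 10¹¹)) / 1.05
  k = 5.76 × 10⁸ N/m
Convert: k = 5.76 × 10⁸ N/m = 576 MN/m
Final answer: k = 576 MN/m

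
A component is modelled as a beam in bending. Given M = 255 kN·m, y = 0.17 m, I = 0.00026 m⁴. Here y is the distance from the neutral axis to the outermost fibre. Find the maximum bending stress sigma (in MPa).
Model: a beam in bending, so sigma = (M·y) / I.
Convert to SI units:
  M = 255 kN·m = 255000 N·m
Substitute:
  sigma = (255000 × 0.17) / 0.00026
  sigma = 1.667 × 10⁸ Pa
Convert: sigma = 1.667 × 10⁸ Pa = 166.7 MPa
Final answer: sigma = 166.7 MPa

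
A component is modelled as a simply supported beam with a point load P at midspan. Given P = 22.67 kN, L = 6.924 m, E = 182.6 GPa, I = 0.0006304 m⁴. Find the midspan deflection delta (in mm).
Model: a simply supported beam with a point load P at midspan, so delta = (P·L^3) / (48·E·I).
Convert to SI units:
  P = 22.67 kN = 22670 N
  E = 182.6 GPa = 1.826 × 10¹¹ Pa
Substitute:
  delta = (22670 × 6.924^3) / (48 × (1.826 × 10¹¹) × 0.0006304)
  delta = 0.001362 m
Convert: delta = 0.001362 m = 1.362 mm
Final answer: delta = 1.362 mm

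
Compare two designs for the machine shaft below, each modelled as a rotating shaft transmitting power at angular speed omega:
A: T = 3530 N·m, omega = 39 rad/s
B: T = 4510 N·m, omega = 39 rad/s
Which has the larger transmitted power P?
Model: a rotating shaft transmitting power at angular speed omega, so P = T·omega (SI units).
  A: P = 3530 × 39 = 137700 W = 137.7 kW
  B: P = 4510 × 39 = 175900 W = 175.9 kW
175.9 kW > 137.7 kW, so B is larger.
Final answer: B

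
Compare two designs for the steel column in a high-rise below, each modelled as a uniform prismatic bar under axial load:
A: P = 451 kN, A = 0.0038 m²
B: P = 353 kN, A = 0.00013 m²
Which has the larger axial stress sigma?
Model: a uniform prismatic bar under axial load, so sigma = P / A (SI units).
  A: sigma = 451000 / 0.0038 = 1.187 × 10⁸ Pa = 118.7 MPa
  B: sigma = 353000 / 0.00013 = 2.715 × 10⁹ Pa = 2715 MPa
2715 MPa > 118.7 MPa, so B is larger.
Final answer: B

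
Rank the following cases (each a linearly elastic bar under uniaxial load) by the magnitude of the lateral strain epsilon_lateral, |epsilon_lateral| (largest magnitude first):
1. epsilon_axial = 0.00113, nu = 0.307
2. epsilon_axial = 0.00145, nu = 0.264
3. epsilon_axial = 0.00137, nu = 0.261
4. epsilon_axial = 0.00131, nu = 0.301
Model: a linearly elastic bar under uniaxial load, so epsilon_lateral = -nu·epsilon_axial (SI units).
  Case 1: epsilon_lateral = -(0.307 × 0.00113) = -0.0003469
  Case 2: epsilon_lateral = -(0.264 × 0.00145) = -0.0003828
  Case 3: epsilon_lateral = -(0.261 × 0.00137) = -0.0003576
  Case 4: epsilon_lateral = -(0.301 × 0.00131) = -0.0003943
Ordering by |epsilon_lateral|: 0.0003943 (case 4) > 0.0003828 (case 2) > 0.0003576 (case 3) > 0.0003469 (case 1)
Final answer: 4, 2, 3, 1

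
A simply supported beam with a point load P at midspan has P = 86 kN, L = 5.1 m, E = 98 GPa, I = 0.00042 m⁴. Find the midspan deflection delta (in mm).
Model: a simply supported beam with a point load P at midspan, so delta = (P·L^3) / (48·E·I).
Convert to SI units:
  P = 86 kN = 86000 N
  E = 98 GPa = 9.8 × 10¹⁰ Pa
Substitute:
  delta = (86000 × 5.1^3) / (48 × (9.8 × 10¹⁰) × 0.00042)
  delta = 0.005774 m
Convert: delta = 0.005774 m = 5.774 mm
Final answer: delta = 5.774 mm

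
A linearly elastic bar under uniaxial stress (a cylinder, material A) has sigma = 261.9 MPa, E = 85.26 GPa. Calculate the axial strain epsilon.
Model: a linearly elastic bar under uniaxial stress, so epsilon = sigma / E.
Convert to SI units:
  sigma = 261.9 MPa = 2.619 × 10⁸ Pa
  E = 85.26 GPa = 8.526 × 10¹⁰ Pa
Substitute:
  epsilon = (2.619 × 10⁸) / (8.526 × 10¹⁰)
  epsilon = 0.003072
Final answer: epsilon = 0.003072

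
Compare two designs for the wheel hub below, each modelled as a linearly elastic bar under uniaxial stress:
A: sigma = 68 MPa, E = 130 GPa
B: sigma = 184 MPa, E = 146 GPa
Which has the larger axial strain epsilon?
Model: a linearly elastic bar under uniaxial stress, so epsilon = sigma / E (SI units).
  A: epsilon = (6.8 × 10⁷) / (1.3 × 10¹¹) = 0.0005231
  B: epsilon = (1.84 × 10⁸) / (1.46 × 10¹¹) = 0.00126
0.00126 > 0.0005231, so B is larger.
Final answer: B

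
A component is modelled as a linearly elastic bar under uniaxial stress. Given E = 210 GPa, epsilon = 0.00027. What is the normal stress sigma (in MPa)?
Model: a linearly elastic bar under uniaxial stress, so sigma = E·epsilon.
Convert to SI units:
  E = 210 GPa = 2.1 × 10¹¹ Pa
Substitute:
  sigma = (2.1 × 10¹¹) × 0.00027
  sigma = 5.67 × 10⁷ Pa
Convert: sigma = 5.67 × 10⁷ Pa = 56.7 MPa
Final answer: sigma = 56.7 MPa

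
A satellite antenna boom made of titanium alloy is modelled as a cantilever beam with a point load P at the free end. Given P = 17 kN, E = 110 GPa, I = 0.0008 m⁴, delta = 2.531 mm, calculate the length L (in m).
Model: a cantilever beam with a point load P at the free end, so delta = (P·L^3) / (3·E·I).
Solve for L: L = ((3·delta·E·I) / P)^(1/3).
Convert to SI units:
  P = 17 kN = 17000 N
  E = 110 GPa = 1.1 × 10¹¹ Pa
  delta = 2.531 mm = 0.002531 m
Substitute:
  L = ((3 × 0.002531 × (1.1 × 10¹¹) × 0.0008) / 17000)^(1/3)
  L = 3.4 m
Final answer: L = 3.4 m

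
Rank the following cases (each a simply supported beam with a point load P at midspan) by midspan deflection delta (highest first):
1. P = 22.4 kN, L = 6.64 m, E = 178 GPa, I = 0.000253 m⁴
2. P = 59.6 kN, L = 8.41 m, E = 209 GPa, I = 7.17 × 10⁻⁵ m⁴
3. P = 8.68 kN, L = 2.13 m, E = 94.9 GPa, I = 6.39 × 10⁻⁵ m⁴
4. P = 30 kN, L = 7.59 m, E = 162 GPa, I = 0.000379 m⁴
Model: a simply supported beam with a point load P at midspan, so delta = (P·L^3) / (48·E·I) (SI units).
  Case 1: delta = (22400 × 6.64^3) / (48 × (1.78 × 10¹¹) × 0.000253) = 0.003034 m = 3.034 mm
  Case 2: delta = (59600 × 8.41^3) / (48 × (2.09 × 10¹¹) × (7.17 × 10⁻⁵)) = 0.04929 m = 49.29 mm
  Case 3: delta = (8680 × 2.13^3) / (48 × (9.49 × 10¹⁰) × (6.39 × 10⁻⁵)) = 0.0002882 m = 0.2882 mm
  Case 4: delta = (30000 × 7.59^3) / (48 × (1.62 × 10¹¹) × 0.000379) = 0.004451 m = 4.451 mm
Ordering: 49.29 mm (case 2) > 4.451 mm (case 4) > 3.034 mm (case 1) > 0.2882 mm (case 3)
Final answer: 2, 4, 1, 3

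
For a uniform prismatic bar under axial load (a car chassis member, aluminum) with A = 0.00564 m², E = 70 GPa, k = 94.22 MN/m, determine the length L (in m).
Model: a uniform prismatic bar under axial load, so k = (A·E) / L.
Solve for L: L = (A·E) / k.
Convert to SI units:
  E = 70 GPa = 7 × 10¹⁰ Pa
  k = 94.22 MN/m = 9.422 × 10⁷ N/m
Substitute:
  L = (0.00564 × (7 × 10¹⁰)) / (9.422 × 10⁷)
  L = 4.19 m
Final answer: L = 4.19 m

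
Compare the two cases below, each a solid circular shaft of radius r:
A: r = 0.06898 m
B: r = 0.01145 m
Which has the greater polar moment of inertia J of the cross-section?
Model: a solid circular shaft of radius r, so J = (π·r^4) / 2 (SI units).
  A: J = (π × 0.06898^4) / 2 = 3.556 × 10⁻⁵ m⁴
  B: J = (π × 0.01145^4) / 2 = 2.7 × 10⁻⁸ m⁴
3.556 × 10⁻⁵ m⁴ > 2.7 × 10⁻⁸ m⁴, so A is larger.
Final answer: A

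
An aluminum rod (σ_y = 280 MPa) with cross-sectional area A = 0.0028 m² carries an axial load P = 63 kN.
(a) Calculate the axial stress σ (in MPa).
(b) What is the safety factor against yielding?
(a) Axial stress σ = P/A. Convert P = 63 kN = 63000 N.
  σ = 63000 / 0.0028 = 2.25 × 10⁷ Pa = 22.5 MPa
(b) Safety factor SF = σ_y/σ = 280 / 22.5 = 12.44
Final answer: (a) σ = 22.5 MPa, (b) SF = 12.44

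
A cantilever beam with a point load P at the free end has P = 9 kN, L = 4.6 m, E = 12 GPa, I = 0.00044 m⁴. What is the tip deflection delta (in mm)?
Model: a cantilever beam with a point load P at the free end, so delta = (P·L^3) / (3·E·I).
Convert to SI units:
  P = 9 kN = 9000 N
  E = 12 GPa = 1.2 × 10¹⁰ Pa
Substitute:
  delta = (9000 × 4.6^3) / (3 × (1.2 × 10¹⁰) × 0.00044)
  delta = 0.0553 m
Convert: delta = 0.0553 m = 55.3 mm
Final answer: delta = 55.3 mm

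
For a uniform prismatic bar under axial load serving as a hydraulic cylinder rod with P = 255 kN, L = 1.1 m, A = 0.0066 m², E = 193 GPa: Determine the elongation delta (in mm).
Model: a uniform prismatic bar under axial load, so delta = (P·L) / (A·E).
Convert to SI units:
  P = 255 kN = 255000 N
  E = 193 GPa = 1.93 × 10¹¹ Pa
Substitute:
  delta = (255000 × 1.1) / (0.0066 × (1.93 × 10¹¹))
  delta = 0.0002202 m
Convert: delta = 0.0002202 m = 0.2202 mm
Final answer: delta = 0.2202 mm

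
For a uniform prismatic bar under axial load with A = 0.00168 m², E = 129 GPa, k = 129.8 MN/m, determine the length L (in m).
Model: a uniform prismatic bar under axial load, so k = (A·E) / L.
Solve for L: L = (A·E) / k.
Convert to SI units:
  E = 129 GPa = 1.29 × 10¹¹ Pa
  k = 129.8 MN/m = 1.298 × 10⁸ N/m
Substitute:
  L = (0.00168 × (1.29 × 10¹¹)) / (1.298 × 10⁸)
  L = 1.67 m
Final answer: L = 1.67 m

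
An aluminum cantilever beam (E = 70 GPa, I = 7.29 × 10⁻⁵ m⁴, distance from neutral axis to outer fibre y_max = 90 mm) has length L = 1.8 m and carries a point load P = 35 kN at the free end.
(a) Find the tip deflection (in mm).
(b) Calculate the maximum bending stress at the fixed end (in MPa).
(a) Tip deflection of a cantilever with an end point load: δ = P·L^3 / (3·E·I). Convert P = 35 kN = 35000 N, E = 70 GPa = 7 × 10¹⁰ Pa.
  δ = (35000 × 1.8^3) / (3 × (7 × 10¹⁰) × (7.29 × 10⁻⁵)) = 0.01333 m = 13.33 mm
(b) Maximum bending moment at the fixed end: M = P·L = 35000 × 1.8 = 63000 N·m. Convert y_max = 90 mm = 0.09 m.
  σ = M·y_max / I = (63000 × 0.09) / (7.29 × 10⁻⁵) = 7.778 × 10⁷ Pa = 77.78 MPa
Final answer: (a) δ = 13.33 mm, (b) σ = 77.78 MPa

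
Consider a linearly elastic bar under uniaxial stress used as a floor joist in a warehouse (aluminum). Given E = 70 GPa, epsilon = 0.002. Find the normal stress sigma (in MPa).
Model: a linearly elastic bar under uniaxial stress, so sigma = E·epsilon.
Convert to SI units:
  E = 70 GPa = 7 × 10¹⁰ Pa
Substitute:
  sigma = (7 × 10¹⁰) × 0.002
  sigma = 1.4 × 10⁸ Pa
Convert: sigma = 1.4 × 10⁸ Pa = 140 MPa
Final answer: sigma = 140 MPa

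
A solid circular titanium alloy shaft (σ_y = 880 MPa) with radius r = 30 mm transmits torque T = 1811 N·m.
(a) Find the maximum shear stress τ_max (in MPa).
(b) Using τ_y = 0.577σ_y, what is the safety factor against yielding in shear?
(a) For a solid circular shaft, τ_max = T·r/J with J = π·r^4/2, i.e. τ_max = 2·T / (π·r^3). Convert r = 30 mm = 0.03 m.
  τ_max = (2 × 1811) / (π × 0.03^3) = 4.27 × 10⁷ Pa = 42.7 MPa
(b) τ_y = 0.577 × 880 = 507.76 MPa
  SF = τ_y/τ_max = 507.76 / 42.7 = 11.89
Final answer: (a) τ_max = 42.7 MPa, (b) SF = 11.89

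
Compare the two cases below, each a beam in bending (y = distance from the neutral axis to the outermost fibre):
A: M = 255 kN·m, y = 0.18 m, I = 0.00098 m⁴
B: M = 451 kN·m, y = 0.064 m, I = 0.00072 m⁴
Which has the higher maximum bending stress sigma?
Model: a beam in bending (y = distance from the neutral axis to the outermost fibre), so sigma = (M·y) / I (SI units).
  A: sigma = (255000 × 0.18) / 0.00098 = 4.684 × 10⁷ Pa = 46.84 MPa
  B: sigma = (451000 × 0.064) / 0.00072 = 4.009 × 10⁷ Pa = 40.09 MPa
46.84 MPa > 40.09 MPa, so A is larger.
Final answer: A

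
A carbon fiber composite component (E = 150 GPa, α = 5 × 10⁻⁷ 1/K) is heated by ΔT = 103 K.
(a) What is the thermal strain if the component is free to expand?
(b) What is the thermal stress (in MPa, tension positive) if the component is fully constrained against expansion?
(a) Free thermal strain ε_th = α·ΔT = (5 × 10⁻⁷) × 103 = 5.15 × 10⁻⁵
(b) Fully constrained, the expansion is suppressed, so σ = -E·α·ΔT. Convert E = 150 GPa = 1.5 × 10¹¹ Pa.
  σ = -(1.5 × 10¹¹) × (5 × 10⁻⁷) × 103 = -7.725 × 10⁶ Pa = -7.725 MPa (compressive)
Final answer: (a) ε_th = 5.15 × 10⁻⁵, (b) σ = -7.725 MPa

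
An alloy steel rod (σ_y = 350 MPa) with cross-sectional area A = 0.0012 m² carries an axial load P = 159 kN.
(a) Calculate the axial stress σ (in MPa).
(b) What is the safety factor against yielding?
(a) Axial stress σ = P/A. Convert P = 159 kN = 159000 N.
  σ = 159000 / 0.0012 = 1.325 × 10⁸ Pa = 132.5 MPa
(b) Safety factor SF = σ_y/σ = 350 / 132.5 = 2.642
Final answer: (a) σ = 132.5 MPa, (b) SF = 2.642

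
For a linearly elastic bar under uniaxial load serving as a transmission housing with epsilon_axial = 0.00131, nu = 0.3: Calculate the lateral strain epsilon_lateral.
Model: a linearly elastic bar under uniaxial load, so epsilon_lateral = -nu·epsilon_axial.
Substitute:
  epsilon_lateral = -(0.3 × 0.00131)
  epsilon_lateral = -0.000393
Final answer: epsilon_lateral = -0.000393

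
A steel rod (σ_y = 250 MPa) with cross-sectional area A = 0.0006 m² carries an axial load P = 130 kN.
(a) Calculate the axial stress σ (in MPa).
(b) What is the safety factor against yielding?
(a) Axial stress σ = P/A. Convert P = 130 kN = 130000 N.
  σ = 130000 / 0.0006 = 2.167 × 10⁸ Pa = 216.7 MPa
(b) Safety factor SF = σ_y/σ = 250 / 216.7 = 1.154
Final answer: (a) σ = 216.7 MPa, (b) SF = 1.154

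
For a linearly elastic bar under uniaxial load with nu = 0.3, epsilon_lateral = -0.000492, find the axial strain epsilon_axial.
Model: a linearly elastic bar under uniaxial load, so epsilon_lateral = -nu·epsilon_axial.
Solve for epsilon_axial: epsilon_axial = -epsilon_lateral / nu.
Substitute:
  epsilon_axial = -(-0.000492) / 0.3
  epsilon_axial = 0.00164
Final answer: epsilon_axial = 0.00164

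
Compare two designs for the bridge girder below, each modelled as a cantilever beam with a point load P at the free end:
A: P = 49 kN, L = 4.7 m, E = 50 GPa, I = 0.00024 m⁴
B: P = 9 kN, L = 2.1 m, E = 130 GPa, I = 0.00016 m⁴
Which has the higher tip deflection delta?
Model: a cantilever beam with a point load P at the free end, so delta = (P·L^3) / (3·E·I) (SI units).
  A: delta = (49000 × 4.7^3) / (3 × (5 × 10¹⁰) × 0.00024) = 0.1413 m = 141.3 mm
  B: delta = (9000 × 2.1^3) / (3 × (1.3 × 10¹¹) × 0.00016) = 0.001336 m = 1.336 mm
141.3 mm > 1.336 mm, so A is larger.
Final answer: A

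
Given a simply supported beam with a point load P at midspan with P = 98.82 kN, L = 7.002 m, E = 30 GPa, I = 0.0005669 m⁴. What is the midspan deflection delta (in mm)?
Model: a simply supported beam with a point load P at midspan, so delta = (P·L^3) / (48·E·I).
Convert to SI units:
  P = 98.82 kN = 98820 N
  E = 30 GPa = 3 × 10¹⁰ Pa
Substitute:
  delta = (98820 × 7.002^3) / (48 × (3 × 10¹⁰) × 0.0005669)
  delta = 0.04156 m
Convert: delta = 0.04156 m = 41.56 mm
Final answer: delta = 41.56 mm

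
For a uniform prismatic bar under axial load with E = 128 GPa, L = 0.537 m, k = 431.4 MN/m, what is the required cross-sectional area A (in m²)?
Model: a uniform prismatic bar under axial load, so k = (A·E) / L.
Solve for A: A = (k·L) / E.
Convert to SI units:
  E = 128 GPa = 1.28 × 10¹¹ Pa
  k = 431.4 MN/m = 4.314 × 10⁸ N/m
Substitute:
  A = ((4.314 × 10⁸) × 0.537) / (1.28 × 10¹¹)
  A = 0.00181 m²
Final answer: A = 0.00181 m²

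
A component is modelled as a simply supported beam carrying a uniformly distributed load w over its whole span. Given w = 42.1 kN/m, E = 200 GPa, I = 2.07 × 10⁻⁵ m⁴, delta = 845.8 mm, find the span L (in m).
Model: a simply supported beam carrying a uniformly distributed load w over its whole span, so delta = (5·w·L^4) / (384·E·I).
Solve for L: L = ((384·delta·E·I) / (5·w))^(1/4).
Convert to SI units:
  w = 42.1 kN/m = 42100 N/m
  E = 200 GPa = 2 × 10¹¹ Pa
  delta = 845.8 mm = 0.8458 m
Substitute:
  L = ((384 × 0.8458 × (2 × 10¹¹) × (2.07 × 10⁻⁵)) / (5 × 42100))^(1/4)
  L = 8.94 m
Final answer: L = 8.94 m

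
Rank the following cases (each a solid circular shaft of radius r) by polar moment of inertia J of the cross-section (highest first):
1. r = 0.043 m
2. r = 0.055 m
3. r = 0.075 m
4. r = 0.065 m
Model: a solid circular shaft of radius r, so J = (π·r^4) / 2 (SI units).
  Case 1: J = (π × 0.043^4) / 2 = 5.37 × 10⁻⁶ m⁴
  Case 2: J = (π × 0.055^4) / 2 = 1.437 × 10⁻⁵ m⁴
  Case 3: J = (π × 0.075^4) / 2 = 4.97 × 10⁻⁵ m⁴
  Case 4: J = (π × 0.065^4) / 2 = 2.804 × 10⁻⁵ m⁴
Ordering: 4.97 × 10⁻⁵ m⁴ (case 3) > 2.804 × 10⁻⁵ m⁴ (case 4) > 1.437 × 10⁻⁵ m⁴ (case 2) > 5.37 × 10⁻⁶ m⁴ (case 1)
Final answer: 3, 4, 2, 1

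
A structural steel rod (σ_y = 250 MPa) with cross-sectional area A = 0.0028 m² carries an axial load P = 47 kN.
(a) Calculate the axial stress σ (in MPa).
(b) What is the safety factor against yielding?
(a) Axial stress σ = P/A. Convert P = 47 kN = 47000 N.
  σ = 47000 / 0.0028 = 1.679 × 10⁷ Pa = 16.79 MPa
(b) Safety factor SF = σ_y/σ = 250 / 16.79 = 14.89
Final answer: (a) σ = 16.79 MPa, (b) SF = 14.89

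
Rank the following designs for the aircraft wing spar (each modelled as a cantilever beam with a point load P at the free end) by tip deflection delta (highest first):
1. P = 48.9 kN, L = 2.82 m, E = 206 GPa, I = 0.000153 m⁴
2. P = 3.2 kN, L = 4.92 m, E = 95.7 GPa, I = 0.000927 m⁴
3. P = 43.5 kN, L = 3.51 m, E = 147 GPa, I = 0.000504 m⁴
Model: a cantilever beam with a point load P at the free end, so delta = (P·L^3) / (3·E·I) (SI units).
  Case 1: delta = (48900 × 2.82^3) / (3 × (2.06 × 10¹¹) × 0.000153) = 0.0116 m = 11.6 mm
  Case 2: delta = (3200 × 4.92^3) / (3 × (9.57 × 10¹⁰) × 0.000927) = 0.001432 m = 1.432 mm
  Case 3: delta = (43500 × 3.51^3) / (3 × (1.47 × 10¹¹) × 0.000504) = 0.008463 m = 8.463 mm
Ordering: 11.6 mm (case 1) > 8.463 mm (case 3) > 1.432 mm (case 2)
Final answer: 1, 3, 2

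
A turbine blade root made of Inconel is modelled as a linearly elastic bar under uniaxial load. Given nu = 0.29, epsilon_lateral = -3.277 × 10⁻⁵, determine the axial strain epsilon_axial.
Model: a linearly elastic bar under uniaxial load, so epsilon_lateral = -nu·epsilon_axial.
Solve for epsilon_axial: epsilon_axial = -epsilon_lateral / nu.
Substitute:
  epsilon_axial = -(-3.277 × 10⁻⁵) / 0.29
  epsilon_axial = 0.000113
Final answer: epsilon_axial = 0.000113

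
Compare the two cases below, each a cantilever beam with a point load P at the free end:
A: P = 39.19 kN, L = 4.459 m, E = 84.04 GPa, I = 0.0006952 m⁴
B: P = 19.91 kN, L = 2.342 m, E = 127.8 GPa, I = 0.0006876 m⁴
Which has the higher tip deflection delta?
Model: a cantilever beam with a point load P at the free end, so delta = (P·L^3) / (3·E·I) (SI units).
  A: delta = (39190 × 4.459^3) / (3 × (8.404 × 10¹⁰) × 0.0006952) = 0.01982 m = 19.82 mm
  B: delta = (19910 × 2.342^3) / (3 × (1.278 × 10¹¹) × 0.0006876) = 0.0009702 m = 0.9702 mm
19.82 mm > 0.9702 mm, so A is larger.
Final answer: A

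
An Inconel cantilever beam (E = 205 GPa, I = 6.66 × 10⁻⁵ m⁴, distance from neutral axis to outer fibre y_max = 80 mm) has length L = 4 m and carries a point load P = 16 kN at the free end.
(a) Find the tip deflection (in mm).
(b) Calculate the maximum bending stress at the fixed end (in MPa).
(a) Tip deflection of a cantilever with an end point load: δ = P·L^3 / (3·E·I). Convert P = 16 kN = 16000 N, E = 205 GPa = 2.05 × 10¹¹ Pa.
  δ = (16000 × 4^3) / (3 × (2.05 × 10¹¹) × (6.66 × 10⁻⁵)) = 0.025 m = 25 mm
(b) Maximum bending moment at the fixed end: M = P·L = 16000 × 4 = 64000 N·m. Convert y_max = 80 mm = 0.08 m.
  σ = M·y_max / I = (64000 × 0.08) / (6.66 × 10⁻⁵) = 7.688 × 10⁷ Pa = 76.88 MPa
Final answer: (a) δ = 25 mm, (b) σ = 76.88 MPa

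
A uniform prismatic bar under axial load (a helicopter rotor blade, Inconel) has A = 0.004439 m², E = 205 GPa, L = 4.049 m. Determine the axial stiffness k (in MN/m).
Model: a uniform prismatic bar under axial load, so k = (A·E) / L.
Convert to SI units:
  E = 205 GPa = 2.05 × 10¹¹ Pa
Substitute:
  k = (0.004439 × (2.05 × 10¹¹)) / 4.049
  k = 2.247 × 10⁸ N/m
Convert: k = 2.247 × 10⁸ N/m = 224.7 MN/m
Final answer: k = 224.7 MN/m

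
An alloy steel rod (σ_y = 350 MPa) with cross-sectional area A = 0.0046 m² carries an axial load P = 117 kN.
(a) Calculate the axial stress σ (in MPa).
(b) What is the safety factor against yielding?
(a) Axial stress σ = P/A. Convert P = 117 kN = 117000 N.
  σ = 117000 / 0.0046 = 2.543 × 10⁷ Pa = 25.43 MPa
(b) Safety factor SF = σ_y/σ = 350 / 25.43 = 13.76
Final answer: (a) σ = 25.43 MPa, (b) SF = 13.76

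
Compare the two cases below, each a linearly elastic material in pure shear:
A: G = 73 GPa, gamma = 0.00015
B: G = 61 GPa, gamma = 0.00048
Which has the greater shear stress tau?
Model: a linearly elastic material in pure shear, so tau = G·gamma (SI units).
  A: tau = (7.3 × 10¹⁰) × 0.00015 = 1.095 × 10⁷ Pa = 10.95 MPa
  B: tau = (6.1 × 10¹⁰) × 0.00048 = 2.928 × 10⁷ Pa = 29.28 MPa
29.28 MPa > 10.95 MPa, so B is larger.
Final answer: B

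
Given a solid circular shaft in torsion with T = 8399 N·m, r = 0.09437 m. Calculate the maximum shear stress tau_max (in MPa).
Model: a solid circular shaft in torsion, so tau_max = (2·T) / (π·r^3).
Substitute:
  tau_max = (2 × 8399) / (π × 0.09437^3)
  tau_max = 6.362 × 10⁶ Pa
Convert: tau_max = 6.362 × 10⁶ Pa = 6.362 MPa
Final answer: tau_max = 6.362 MPa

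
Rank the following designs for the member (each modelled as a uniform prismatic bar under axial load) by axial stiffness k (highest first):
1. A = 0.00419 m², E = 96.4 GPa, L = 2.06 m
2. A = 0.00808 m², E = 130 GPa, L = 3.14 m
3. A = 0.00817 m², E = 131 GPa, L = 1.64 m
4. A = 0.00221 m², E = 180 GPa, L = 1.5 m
Model: a uniform prismatic bar under axial load, so k = (A·E) / L (SI units).
  Case 1: k = (0.00419 × (9.64 × 10¹⁰)) / 2.06 = 1.961 × 10⁸ N/m = 196.1 MN/m
  Case 2: k = (0.00808 × (1.3 × 10¹¹)) / 3.14 = 3.345 × 10⁸ N/m = 334.5 MN/m
  Case 3: k = (0.00817 × (1.31 × 10¹¹)) / 1.64 = 6.526 × 10⁸ N/m = 652.6 MN/m
  Case 4: k = (0.00221 × (1.8 × 10¹¹)) / 1.5 = 2.652 × 10⁸ N/m = 265.2 MN/m
Ordering: 652.6 MN/m (case 3) > 334.5 MN/m (case 2) > 265.2 MN/m (case 4) > 196.1 MN/m (case 1)
Final answer: 3, 2, 4, 1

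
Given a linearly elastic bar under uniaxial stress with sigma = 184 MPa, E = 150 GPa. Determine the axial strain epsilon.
Model: a linearly elastic bar under uniaxial stress, so epsilon = sigma / E.
Convert to SI units:
  sigma = 184 MPa = 1.84 × 10⁸ Pa
  E = 150 GPa = 1.5 × 10¹¹ Pa
Substitute:
  epsilon = (1.84 × 10⁸) / (1.5 × 10¹¹)
  epsilon = 0.001227
Final answer: epsilon = 0.001227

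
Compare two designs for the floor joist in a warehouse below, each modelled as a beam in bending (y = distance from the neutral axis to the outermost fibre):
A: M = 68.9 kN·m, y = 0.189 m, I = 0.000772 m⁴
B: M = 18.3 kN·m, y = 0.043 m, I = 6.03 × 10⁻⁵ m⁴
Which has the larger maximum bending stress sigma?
Model: a beam in bending (y = distance from the neutral axis to the outermost fibre), so sigma = (M·y) / I (SI units).
  A: sigma = (68900 × 0.189) / 0.000772 = 1.687 × 10⁷ Pa = 16.87 MPa
  B: sigma = (18300 × 0.043) / (6.03 × 10⁻⁵) = 1.305 × 10⁷ Pa = 13.05 MPa
16.87 MPa > 13.05 MPa, so A is larger.
Final answer: A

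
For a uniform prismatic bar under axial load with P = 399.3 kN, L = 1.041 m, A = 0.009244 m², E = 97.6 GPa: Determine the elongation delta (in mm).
Model: a uniform prismatic bar under axial load, so delta = (P·L) / (A·E).
Convert to SI units:
  P = 399.3 kN = 399300 N
  E = 97.6 GPa = 9.76 × 10¹⁰ Pa
Substitute:
  delta = (399300 × 1.041) / (0.009244 × (9.76 × 10¹⁰))
  delta = 0.0004607 m
Convert: delta = 0.0004607 m = 0.4607 mm
Final answer: delta = 0.4607 mm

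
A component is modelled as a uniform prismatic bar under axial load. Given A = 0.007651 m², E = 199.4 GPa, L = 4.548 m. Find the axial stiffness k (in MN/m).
Model: a uniform prismatic bar under axial load, so k = (A·E) / L.
Convert to SI units:
  E = 199.4 GPa = 1.994 × 10¹¹ Pa
Substitute:
  k = (0.007651 × (1.994 × 10¹¹)) / 4.548
  k = 3.354 × 10⁸ N/m
Convert: k = 3.354 × 10⁸ N/m = 335.4 MN/m
Final answer: k = 335.4 MN/m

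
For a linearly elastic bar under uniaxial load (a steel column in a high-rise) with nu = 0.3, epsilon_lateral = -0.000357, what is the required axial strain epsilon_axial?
Model: a linearly elastic bar under uniaxial load, so epsilon_lateral = -nu·epsilon_axial.
Solve for epsilon_axial: epsilon_axial = -epsilon_lateral / nu.
Substitute:
  epsilon_axial = -(-0.000357) / 0.3
  epsilon_axial = 0.00119
Final answer: epsilon_axial = 0.00119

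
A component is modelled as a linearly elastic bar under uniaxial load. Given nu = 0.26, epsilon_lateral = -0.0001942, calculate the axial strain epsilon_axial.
Model: a linearly elastic bar under uniaxial load, so epsilon_lateral = -nu·epsilon_axial.
Solve for epsilon_axial: epsilon_axial = -epsilon_lateral / nu.
Substitute:
  epsilon_axial = -(-0.0001942) / 0.26
  epsilon_axial = 0.0007469
Final answer: epsilon_axial = 0.0007469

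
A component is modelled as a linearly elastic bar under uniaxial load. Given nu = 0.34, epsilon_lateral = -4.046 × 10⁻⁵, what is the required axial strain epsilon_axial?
Model: a linearly elastic bar under uniaxial load, so epsilon_lateral = -nu·epsilon_axial.
Solve for epsilon_axial: epsilon_axial = -epsilon_lateral / nu.
Substitute:
  epsilon_axial = -(-4.046 × 10⁻⁵) / 0.34
  epsilon_axial = 0.000119
Final answer: epsilon_axial = 0.000119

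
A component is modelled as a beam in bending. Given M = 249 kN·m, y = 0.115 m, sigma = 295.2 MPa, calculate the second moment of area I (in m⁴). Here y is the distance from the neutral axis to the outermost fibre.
Model: a beam in bending, so sigma = (M·y) / I.
Solve for I: I = (M·y) / sigma.
Convert to SI units:
  M = 249 kN·m = 249000 N·m
  sigma = 295.2 MPa = 2.952 × 10⁸ Pa
Substitute:
  I = (249000 × 0.115) / (2.952 × 10⁸)
  I = 9.7 × 10⁻⁵ m⁴
Final answer: I = 9.7 × 10⁻⁵ m⁴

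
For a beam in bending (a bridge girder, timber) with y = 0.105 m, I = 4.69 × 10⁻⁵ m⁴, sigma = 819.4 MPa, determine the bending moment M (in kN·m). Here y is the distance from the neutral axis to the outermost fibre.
Model: a beam in bending, so sigma = (M·y) / I.
Solve for M: M = (sigma·I) / y.
Convert to SI units:
  sigma = 819.4 MPa = 8.194 × 10⁸ Pa
Substitute:
  M = ((8.194 × 10⁸) × (4.69 × 10⁻⁵)) / 0.105
  M = 366000 N·m
Convert: M = 366000 N·m = 366 kN·m
Final answer: M = 366 kN·m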